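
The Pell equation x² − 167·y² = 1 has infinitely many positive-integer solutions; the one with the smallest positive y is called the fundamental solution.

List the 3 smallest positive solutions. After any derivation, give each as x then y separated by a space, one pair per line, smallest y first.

168 13
56447 4368
18966024 1467635

√167 = [12; 1,11,1,24, …], period ℓ=4 (even) → k=3
a_0=12:  p_0=12·1+0=12,  q_0=12·0+1=1
a_1=1:  p_1=1·12+1=13,  q_1=1·1+0=1
a_2=11:  p_2=11·13+12=155,  q_2=11·1+1=12
a_3=1:  p_3=1·155+13=168,  q_3=1·12+1=13
fundamental: x₁=168, y₁=13  (since 28224 − 167·169 = 1)
(168+13√167)^2 = 56447 + 4368√167
(168+13√167)^3 = 18966024 + 1467635√167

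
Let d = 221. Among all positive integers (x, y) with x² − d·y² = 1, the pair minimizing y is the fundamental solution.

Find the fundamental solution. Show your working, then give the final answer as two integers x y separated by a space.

√221 → a₀=14, period (1,6,2,6,1,28); ℓ=6 even so k=5
a_0=14:  p_0=14·1+0=14,  q_0=14·0+1=1
a_1=1:  p_1=1·14+1=15,  q_1=1·1+0=1
a_2=6:  p_2=6·15+14=104,  q_2=6·1+1=7
a_3=2:  p_3=2·104+15=223,  q_3=2·7+1=15
a_4=6:  p_4=6·223+104=1442,  q_4=6·15+7=97
a_5=1:  p_5=1·1442+223=1665,  q_5=1·97+15=112
fundamental: x₁=1665, y₁=112  (since 2772225 − 221·12544 = 1)

1665 112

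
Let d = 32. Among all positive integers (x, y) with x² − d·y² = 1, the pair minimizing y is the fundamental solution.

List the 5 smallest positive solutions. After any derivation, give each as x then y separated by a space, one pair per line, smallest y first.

√32 = [5; 1,1,1,10, …], period ℓ=4 (even) → k=3
a_0=5:  p_0=5·1+0=5,  q_0=5·0+1=1
…
a_2=1:  p_2=1·6+5=11,  q_2=1·1+1=2
a_3=1:  p_3=1·11+6=17,  q_3=1·2+1=3
(x₁, y₁) = (17, 3);  17² − 32·3² = 1 ✓
(17+3√32)^2 = 577 + 102√32
(17+3√32)^3 = 19601 + 3465√32
(17+3√32)^4 = 665857 + 117708√32
(17+3√32)^5 = 22619537 + 3998607√32

17 3
577 102
19601 3465
665857 117708
22619537 3998607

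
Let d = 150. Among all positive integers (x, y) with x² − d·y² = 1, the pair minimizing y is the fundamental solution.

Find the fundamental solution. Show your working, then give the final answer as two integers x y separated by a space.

49 4

√150 = [12; 4,24, …], period ℓ=2 (even) → k=1
i=0: a=12 ⇒ p=12, q=1
i=1: a=4 ⇒ p=49, q=4
(x₁, y₁) = (49, 4);  49² − 150·4² = 1 ✓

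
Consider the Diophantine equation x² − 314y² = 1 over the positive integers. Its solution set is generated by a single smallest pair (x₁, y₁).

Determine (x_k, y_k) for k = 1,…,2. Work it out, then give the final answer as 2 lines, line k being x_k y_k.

√314 → a₀=17, period (1,2,1,1,2,1,34); ℓ=7 odd so k=13
step 0: (17, 1)  from 17·(1,0) + (0,1)
…
step 2: (53, 3)  from 2·(18,1) + (17,1)
…
step 4: (124, 7)  from 1·(71,4) + (53,3)
…
step 8: (15824, 893)  from 1·(15381,868) + (443,25)
…
step 12: (282617, 15949)  from 2·(109882,6201) + (62853,3547)
step 13: (392499, 22150)  from 1·(282617,15949) + (109882,6201)
→ (392499, 22150).  Check: 392499²=154055465001, 314·22150²=154055465000, difference 1.
(x_2, y_2) = (392499·392499 + 314·22150·22150, 392499·22150 + 22150·392499) = (308110930001, 17387705700)

392499 22150
308110930001 17387705700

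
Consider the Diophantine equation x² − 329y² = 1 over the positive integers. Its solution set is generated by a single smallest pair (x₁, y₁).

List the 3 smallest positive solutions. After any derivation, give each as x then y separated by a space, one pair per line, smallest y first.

2376415 131016
11294696504449 622696775280
53681772387237964255 2959571914453911384

[18; 7,4,2,1,1,4,1,1,2,4,7,36] for √329; ℓ=12 ⇒ convergent index 11
k=0  a_k=18  p_k/q_k = 18/1
…
k=2  a_k=4  p_k/q_k = 526/29
k=3  a_k=2  p_k/q_k = 1179/65
k=4  a_k=1  p_k/q_k = 1705/94
k=5  a_k=1  p_k/q_k = 2884/159
…
k=7  a_k=1  p_k/q_k = 16125/889
k=8  a_k=1  p_k/q_k = 29366/1619
…
k=10  a_k=4  p_k/q_k = 328794/18127
k=11  a_k=7  p_k/q_k = 2376415/131016
(x₁, y₁) = (2376415, 131016);  2376415² − 329·131016² = 1 ✓
(2376415+131016√329)^2 = 11294696504449 + 622696775280√329
(2376415+131016√329)^3 = 53681772387237964255 + 2959571914453911384√329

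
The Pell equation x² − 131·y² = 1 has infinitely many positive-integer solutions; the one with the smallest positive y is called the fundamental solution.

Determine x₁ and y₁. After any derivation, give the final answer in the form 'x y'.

d=131: √d = [11; 2,4,11,4,2,22] (ℓ=6, even), read p_5/q_5
a_0=11:  p_0=11·1+0=11,  q_0=11·0+1=1
a_1=2:  p_1=2·11+1=23,  q_1=2·1+0=2
a_2=4:  p_2=4·23+11=103,  q_2=4·2+1=9
…
a_4=4:  p_4=4·1156+103=4727,  q_4=4·101+9=413
a_5=2:  p_5=2·4727+1156=10610,  q_5=2·413+101=927
(x₁, y₁) = (10610, 927);  10610² − 131·927² = 1 ✓

10610 927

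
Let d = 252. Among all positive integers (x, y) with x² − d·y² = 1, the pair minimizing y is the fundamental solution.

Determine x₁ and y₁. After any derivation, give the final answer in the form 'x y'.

127 8

√252 → a₀=15, period (1,6,1,30); ℓ=4 even so k=3
step 0: (15, 1)  from 15·(1,0) + (0,1)
step 1: (16, 1)  from 1·(15,1) + (1,0)
step 2: (111, 7)  from 6·(16,1) + (15,1)
step 3: (127, 8)  from 1·(111,7) + (16,1)
(x₁, y₁) = (127, 8);  127² − 252·8² = 1 ✓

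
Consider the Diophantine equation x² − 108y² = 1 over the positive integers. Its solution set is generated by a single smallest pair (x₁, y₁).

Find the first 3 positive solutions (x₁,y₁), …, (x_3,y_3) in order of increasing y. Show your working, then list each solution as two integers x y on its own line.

1351 130
3650401 351260
9863382151 949104390

√108 = [10; 2,1,1,4,1,1,2,20, …], period ℓ=8 (even) → k=7
i=0: a=10 ⇒ p=10, q=1
i=1: a=2 ⇒ p=21, q=2
i=2: a=1 ⇒ p=31, q=3
i=3: a=1 ⇒ p=52, q=5
i=4: a=4 ⇒ p=239, q=23
i=5: a=1 ⇒ p=291, q=28
i=6: a=1 ⇒ p=530, q=51
i=7: a=2 ⇒ p=1351, q=130
→ (1351, 130).  Check: 1351²=1825201, 108·130²=1825200, difference 1.
k=2:  x_2 = 1351·1351+108·130·130 = 3650401,  y_2 = 1351·130+130·1351 = 351260
k=3:  x_3 = 1351·3650401+108·130·351260 = 9863382151,  y_3 = 1351·351260+130·3650401 = 949104390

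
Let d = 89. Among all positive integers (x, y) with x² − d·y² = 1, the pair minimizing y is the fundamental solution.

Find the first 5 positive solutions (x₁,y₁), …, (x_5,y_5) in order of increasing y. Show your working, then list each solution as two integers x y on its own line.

√89 = [9; 2,3,3,2,18, …], period ℓ=5 (odd) → k=9
step 0: (9, 1)  from 9·(1,0) + (0,1)
…
step 2: (66, 7)  from 3·(19,2) + (9,1)
…
step 8: (216991, 23001)  from 3·(66019,6998) + (18934,2007)
step 9: (500001, 53000)  from 2·(216991,23001) + (66019,6998)
fundamental: x₁=500001, y₁=53000  (since 250001000001 − 89·2809000000 = 1)
(500001+53000√89)^2 = 500002000001 + 53000106000√89
(500001+53000√89)^3 = 500003000004500001 + 53000212000159000√89
(500001+53000√89)^4 = 500004000010000008000001 + 53000318000530000212000√89
(500001+53000√89)^5 = 500005000017500025000012500001 + 53000424001113001060000265000√89

500001 53000
500002000001 53000106000
500003000004500001 53000212000159000
500004000010000008000001 53000318000530000212000
500005000017500025000012500001 53000424001113001060000265000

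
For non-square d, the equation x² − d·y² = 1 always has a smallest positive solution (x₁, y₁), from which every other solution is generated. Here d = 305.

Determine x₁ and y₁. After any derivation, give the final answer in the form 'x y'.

489 28

d=305: √d = [17; 2,6,2,34] (ℓ=4, even), read p_3/q_3
i=0: a=17 ⇒ p=17, q=1
i=1: a=2 ⇒ p=35, q=2
i=2: a=6 ⇒ p=227, q=13
i=3: a=2 ⇒ p=489, q=28
(x₁, y₁) = (489, 28);  489² − 305·28² = 1 ✓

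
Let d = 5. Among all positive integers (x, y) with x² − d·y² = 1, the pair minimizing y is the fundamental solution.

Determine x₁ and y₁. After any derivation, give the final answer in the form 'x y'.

d=5: √d = [2; 4] (ℓ=1, odd), read p_1/q_1
k=0  a_k=2  p_k/q_k = 2/1
k=1  a_k=4  p_k/q_k = 9/4
(x₁, y₁) = (9, 4);  9² − 5·4² = 1 ✓

9 4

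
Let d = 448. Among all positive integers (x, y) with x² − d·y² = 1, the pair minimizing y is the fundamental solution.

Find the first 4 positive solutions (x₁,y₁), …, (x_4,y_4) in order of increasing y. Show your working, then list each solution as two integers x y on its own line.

127 6
32257 1524
8193151 387090
2081028097 98319336

d=448: √d = [21; 6,42] (ℓ=2, even), read p_1/q_1
a_0=21:  p_0=21·1+0=21,  q_0=21·0+1=1
a_1=6:  p_1=6·21+1=127,  q_1=6·1+0=6
→ (127, 6).  Check: 127²=16129, 448·6²=16128, difference 1.
n=2: (127,6)∘(127,6) = (127·127+448·6·6, 127·6+6·127) = (32257,1524)
n=3: (32257,1524)∘(127,6) = (127·32257+448·6·1524, 127·1524+6·32257) = (8193151,387090)
n=4: (8193151,387090)∘(127,6) = (127·8193151+448·6·387090, 127·387090+6·8193151) = (2081028097,98319336)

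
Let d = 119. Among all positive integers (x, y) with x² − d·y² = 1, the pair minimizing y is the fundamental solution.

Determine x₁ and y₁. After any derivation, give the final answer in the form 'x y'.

√119 → a₀=10, period (1,9,1,20); ℓ=4 even so k=3
step 0: (10, 1)  from 10·(1,0) + (0,1)
step 1: (11, 1)  from 1·(10,1) + (1,0)
step 2: (109, 10)  from 9·(11,1) + (10,1)
step 3: (120, 11)  from 1·(109,10) + (11,1)
→ (120, 11).  Check: 120²=14400, 119·11²=14399, difference 1.

120 11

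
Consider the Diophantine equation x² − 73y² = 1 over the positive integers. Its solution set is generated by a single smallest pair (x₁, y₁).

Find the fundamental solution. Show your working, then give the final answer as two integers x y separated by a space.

√73 = [8; 1,1,5,5,1,1,16, …], period ℓ=7 (odd) → k=13
a_0=8:  p_0=8·1+0=8,  q_0=8·0+1=1
a_1=1:  p_1=1·8+1=9,  q_1=1·1+0=1
a_2=1:  p_2=1·9+8=17,  q_2=1·1+1=2
…
a_8=1:  p_8=1·17669+1068=18737,  q_8=1·2068+125=2193
…
a_12=1:  p_12=1·1040241+200767=1241008,  q_12=1·121751+23498=145249
a_13=1:  p_13=1·1241008+1040241=2281249,  q_13=1·145249+121751=267000
→ (2281249, 267000).  Check: 2281249²=5204097000001, 73·267000²=5204097000000, difference 1.

2281249 267000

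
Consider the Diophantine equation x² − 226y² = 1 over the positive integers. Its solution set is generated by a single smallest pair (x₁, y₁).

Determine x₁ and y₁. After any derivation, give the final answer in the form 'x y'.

451 30

[15; 30] for √226; ℓ=1 ⇒ convergent index 1
step 0: (15, 1)  from 15·(1,0) + (0,1)
step 1: (451, 30)  from 30·(15,1) + (1,0)
→ (451, 30).  Check: 451²=203401, 226·30²=203400, difference 1.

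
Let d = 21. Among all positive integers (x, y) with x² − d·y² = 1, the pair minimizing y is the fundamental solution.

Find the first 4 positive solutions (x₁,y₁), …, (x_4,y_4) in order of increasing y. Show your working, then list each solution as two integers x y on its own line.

√21 = [4; 1,1,2,1,1,8, …], period ℓ=6 (even) → k=5
i=0: a=4 ⇒ p=4, q=1
…
i=2: a=1 ⇒ p=9, q=2
i=3: a=2 ⇒ p=23, q=5
i=4: a=1 ⇒ p=32, q=7
i=5: a=1 ⇒ p=55, q=12
→ (55, 12).  Check: 55²=3025, 21·12²=3024, difference 1.
n=2: (55,12)∘(55,12) = (55·55+21·12·12, 55·12+12·55) = (6049,1320)
n=3: (6049,1320)∘(55,12) = (55·6049+21·12·1320, 55·1320+12·6049) = (665335,145188)
n=4: (665335,145188)∘(55,12) = (55·665335+21·12·145188, 55·145188+12·665335) = (73180801,15969360)

55 12
6049 1320
665335 145188
73180801 15969360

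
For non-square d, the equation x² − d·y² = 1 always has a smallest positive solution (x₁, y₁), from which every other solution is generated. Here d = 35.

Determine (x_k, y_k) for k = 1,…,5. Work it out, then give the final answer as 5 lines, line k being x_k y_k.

[5; 1,10] for √35; ℓ=2 ⇒ convergent index 1
step 0: (5, 1)  from 5·(1,0) + (0,1)
step 1: (6, 1)  from 1·(5,1) + (1,0)
fundamental: x₁=6, y₁=1  (since 36 − 35·1 = 1)
k=2:  x_2 = 6·6+35·1·1 = 71,  y_2 = 6·1+1·6 = 12
k=3:  x_3 = 6·71+35·1·12 = 846,  y_3 = 6·12+1·71 = 143
k=4:  x_4 = 6·846+35·1·143 = 10081,  y_4 = 6·143+1·846 = 1704
k=5:  x_5 = 6·10081+35·1·1704 = 120126,  y_5 = 6·1704+1·10081 = 20305

6 1
71 12
846 143
10081 1704
120126 20305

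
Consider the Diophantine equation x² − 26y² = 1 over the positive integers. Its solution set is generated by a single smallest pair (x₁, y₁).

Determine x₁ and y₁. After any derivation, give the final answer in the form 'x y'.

√26 → a₀=5, period (10); ℓ=1 odd so k=1
k=0  a_k=5  p_k/q_k = 5/1
k=1  a_k=10  p_k/q_k = 51/10
(x₁, y₁) = (51, 10);  51² − 26·10² = 1 ✓

51 10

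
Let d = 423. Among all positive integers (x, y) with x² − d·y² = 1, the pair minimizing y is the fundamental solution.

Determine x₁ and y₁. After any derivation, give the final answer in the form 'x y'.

√423 = [20; 1,1,3,4,3,1,1,40, …], period ℓ=8 (even) → k=7
a_0=20:  p_0=20·1+0=20,  q_0=20·0+1=1
a_1=1:  p_1=1·20+1=21,  q_1=1·1+0=1
a_2=1:  p_2=1·21+20=41,  q_2=1·1+1=2
a_3=3:  p_3=3·41+21=144,  q_3=3·2+1=7
a_4=4:  p_4=4·144+41=617,  q_4=4·7+2=30
a_5=3:  p_5=3·617+144=1995,  q_5=3·30+7=97
a_6=1:  p_6=1·1995+617=2612,  q_6=1·97+30=127
a_7=1:  p_7=1·2612+1995=4607,  q_7=1·127+97=224
(x₁, y₁) = (4607, 224);  4607² − 423·224² = 1 ✓

4607 224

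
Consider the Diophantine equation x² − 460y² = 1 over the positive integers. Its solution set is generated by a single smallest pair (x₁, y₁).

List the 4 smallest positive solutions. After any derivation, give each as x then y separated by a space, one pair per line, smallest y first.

2535751 118230
12860066268001 599603681460
65219851798297071751 3040891269731634690
330762608834754335913072001 15421886156225925189922920

√460 → a₀=21, period (2,4,3,1,2,10,2,1,3,4,2,42); ℓ=12 even so k=11
i=0: a=21 ⇒ p=21, q=1
i=1: a=2 ⇒ p=43, q=2
i=2: a=4 ⇒ p=193, q=9
…
i=6: a=10 ⇒ p=23335, q=1088
i=7: a=2 ⇒ p=48922, q=2281
…
i=10: a=4 ⇒ p=1135029, q=52921
i=11: a=2 ⇒ p=2535751, q=118230
(x₁, y₁) = (2535751, 118230);  2535751² − 460·118230² = 1 ✓
(x_2, y_2) = (2535751·2535751 + 460·118230·118230, 2535751·118230 + 118230·2535751) = (12860066268001, 599603681460)
(x_3, y_3) = (2535751·12860066268001 + 460·118230·599603681460, 2535751·599603681460 + 118230·12860066268001) = (65219851798297071751, 3040891269731634690)
(x_4, y_4) = (2535751·65219851798297071751 + 460·118230·3040891269731634690, 2535751·3040891269731634690 + 118230·65219851798297071751) = (330762608834754335913072001, 15421886156225925189922920)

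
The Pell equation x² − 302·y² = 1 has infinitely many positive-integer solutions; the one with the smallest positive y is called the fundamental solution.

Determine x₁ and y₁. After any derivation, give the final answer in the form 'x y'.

4276623 246092

√302 → a₀=17, period (2,1,1,1,4,…,1,2,34); ℓ=16 even so k=15
i=0: a=17 ⇒ p=17, q=1
i=1: a=2 ⇒ p=35, q=2
…
i=3: a=1 ⇒ p=87, q=5
…
i=5: a=4 ⇒ p=643, q=37
…
i=8: a=16 ⇒ p=34513, q=1986
i=9: a=1 ⇒ p=36581, q=2105
…
i=11: a=4 ⇒ p=467281, q=26889
…
i=13: a=1 ⇒ p=1042237, q=59974
i=14: a=1 ⇒ p=1617193, q=93059
i=15: a=2 ⇒ p=4276623, q=246092
→ (4276623, 246092).  Check: 4276623²=18289504284129, 302·246092²=18289504284128, difference 1.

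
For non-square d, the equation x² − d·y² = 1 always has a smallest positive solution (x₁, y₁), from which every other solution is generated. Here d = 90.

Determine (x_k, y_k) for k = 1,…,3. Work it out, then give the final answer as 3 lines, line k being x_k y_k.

d=90: √d = [9; 2,18] (ℓ=2, even), read p_1/q_1
a_0=9:  p_0=9·1+0=9,  q_0=9·0+1=1
a_1=2:  p_1=2·9+1=19,  q_1=2·1+0=2
fundamental: x₁=19, y₁=2  (since 361 − 90·4 = 1)
n=2: (19,2)∘(19,2) = (19·19+90·2·2, 19·2+2·19) = (721,76)
n=3: (721,76)∘(19,2) = (19·721+90·2·76, 19·76+2·721) = (27379,2886)

19 2
721 76
27379 2886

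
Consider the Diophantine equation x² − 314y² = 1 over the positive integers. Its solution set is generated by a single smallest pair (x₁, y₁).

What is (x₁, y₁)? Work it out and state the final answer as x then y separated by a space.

d=314: √d = [17; 1,2,1,1,2,1,34] (ℓ=7, odd), read p_13/q_13
k=0  a_k=17  p_k/q_k = 17/1
…
k=2  a_k=2  p_k/q_k = 53/3
…
k=4  a_k=1  p_k/q_k = 124/7
k=5  a_k=2  p_k/q_k = 319/18
…
k=9  a_k=2  p_k/q_k = 47029/2654
k=10  a_k=1  p_k/q_k = 62853/3547
k=11  a_k=1  p_k/q_k = 109882/6201
k=12  a_k=2  p_k/q_k = 282617/15949
k=13  a_k=1  p_k/q_k = 392499/22150
(x₁, y₁) = (392499, 22150);  392499² − 314·22150² = 1 ✓

392499 22150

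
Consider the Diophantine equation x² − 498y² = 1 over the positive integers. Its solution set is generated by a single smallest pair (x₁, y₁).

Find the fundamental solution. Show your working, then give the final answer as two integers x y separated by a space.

√498 → a₀=22, period (3,6,22,6,3,44); ℓ=6 even so k=5
i=0: a=22 ⇒ p=22, q=1
i=1: a=3 ⇒ p=67, q=3
i=2: a=6 ⇒ p=424, q=19
i=3: a=22 ⇒ p=9395, q=421
i=4: a=6 ⇒ p=56794, q=2545
i=5: a=3 ⇒ p=179777, q=8056
fundamental: x₁=179777, y₁=8056  (since 32319769729 − 498·64899136 = 1)

179777 8056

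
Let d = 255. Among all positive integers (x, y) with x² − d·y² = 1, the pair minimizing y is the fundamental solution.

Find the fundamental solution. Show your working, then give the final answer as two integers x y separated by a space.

16 1

√255 → a₀=15, period (1,30); ℓ=2 even so k=1
k=0  a_k=15  p_k/q_k = 15/1
k=1  a_k=1  p_k/q_k = 16/1
→ (16, 1).  Check: 16²=256, 255·1²=255, difference 1.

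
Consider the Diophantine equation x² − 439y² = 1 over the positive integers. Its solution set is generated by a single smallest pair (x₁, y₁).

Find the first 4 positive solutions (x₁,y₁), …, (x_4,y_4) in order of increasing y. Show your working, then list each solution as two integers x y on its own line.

√439 = [20; 1,19,1,40, …], period ℓ=4 (even) → k=3
a_0=20:  p_0=20·1+0=20,  q_0=20·0+1=1
a_1=1:  p_1=1·20+1=21,  q_1=1·1+0=1
a_2=19:  p_2=19·21+20=419,  q_2=19·1+1=20
a_3=1:  p_3=1·419+21=440,  q_3=1·20+1=21
(x₁, y₁) = (440, 21);  440² − 439·21² = 1 ✓
(440+21√439)^2 = 387199 + 18480√439
(440+21√439)^3 = 340734680 + 16262379√439
(440+21√439)^4 = 299846131201 + 14310875040√439

440 21
387199 18480
340734680 16262379
299846131201 14310875040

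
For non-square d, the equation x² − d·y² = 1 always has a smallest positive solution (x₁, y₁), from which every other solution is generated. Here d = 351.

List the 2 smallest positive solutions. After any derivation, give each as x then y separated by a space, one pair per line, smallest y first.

62425 3332
7793761249 416000200

d=351: √d = [18; 1,2,1,3,2,2,2,3,1,2,1,36] (ℓ=12, even), read p_11/q_11
step 0: (18, 1)  from 18·(1,0) + (0,1)
…
step 2: (56, 3)  from 2·(19,1) + (18,1)
step 3: (75, 4)  from 1·(56,3) + (19,1)
step 4: (281, 15)  from 3·(75,4) + (56,3)
step 5: (637, 34)  from 2·(281,15) + (75,4)
step 6: (1555, 83)  from 2·(637,34) + (281,15)
step 7: (3747, 200)  from 2·(1555,83) + (637,34)
…
step 10: (45882, 2449)  from 2·(16543,883) + (12796,683)
step 11: (62425, 3332)  from 1·(45882,2449) + (16543,883)
fundamental: x₁=62425, y₁=3332  (since 3896880625 − 351·11102224 = 1)
k=2:  x_2 = 62425·62425+351·3332·3332 = 7793761249,  y_2 = 62425·3332+3332·62425 = 416000200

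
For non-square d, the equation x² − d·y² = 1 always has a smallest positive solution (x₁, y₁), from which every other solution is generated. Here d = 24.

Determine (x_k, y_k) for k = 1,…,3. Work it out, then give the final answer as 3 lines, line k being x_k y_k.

d=24: √d = [4; 1,8] (ℓ=2, even), read p_1/q_1
k=0  a_k=4  p_k/q_k = 4/1
k=1  a_k=1  p_k/q_k = 5/1
(x₁, y₁) = (5, 1);  5² − 24·1² = 1 ✓
n=2: (5,1)∘(5,1) = (5·5+24·1·1, 5·1+1·5) = (49,10)
n=3: (49,10)∘(5,1) = (5·49+24·1·10, 5·10+1·49) = (485,99)

5 1
49 10
485 99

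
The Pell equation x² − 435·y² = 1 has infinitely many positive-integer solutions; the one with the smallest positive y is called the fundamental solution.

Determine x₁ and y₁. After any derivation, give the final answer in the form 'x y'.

146 7

[20; 1,5,1,40] for √435; ℓ=4 ⇒ convergent index 3
step 0: (20, 1)  from 20·(1,0) + (0,1)
…
step 2: (125, 6)  from 5·(21,1) + (20,1)
step 3: (146, 7)  from 1·(125,6) + (21,1)
(x₁, y₁) = (146, 7);  146² − 435·7² = 1 ✓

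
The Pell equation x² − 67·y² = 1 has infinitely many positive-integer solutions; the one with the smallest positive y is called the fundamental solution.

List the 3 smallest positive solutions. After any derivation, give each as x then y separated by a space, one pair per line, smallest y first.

48842 5967
4771081927 582880428
466058366908226 56938091722785

√67 → a₀=8, period (5,2,1,1,7,1,1,2,5,16); ℓ=10 even so k=9
a_0=8:  p_0=8·1+0=8,  q_0=8·0+1=1
…
a_2=2:  p_2=2·41+8=90,  q_2=2·5+1=11
…
a_4=1:  p_4=1·131+90=221,  q_4=1·16+11=27
a_5=7:  p_5=7·221+131=1678,  q_5=7·27+16=205
a_6=1:  p_6=1·1678+221=1899,  q_6=1·205+27=232
a_7=1:  p_7=1·1899+1678=3577,  q_7=1·232+205=437
a_8=2:  p_8=2·3577+1899=9053,  q_8=2·437+232=1106
a_9=5:  p_9=5·9053+3577=48842,  q_9=5·1106+437=5967
fundamental: x₁=48842, y₁=5967  (since 2385540964 − 67·35605089 = 1)
n=2: (48842,5967)∘(48842,5967) = (48842·48842+67·5967·5967, 48842·5967+5967·48842) = (4771081927,582880428)
n=3: (4771081927,582880428)∘(48842,5967) = (48842·4771081927+67·5967·582880428, 48842·582880428+5967·4771081927) = (466058366908226,56938091722785)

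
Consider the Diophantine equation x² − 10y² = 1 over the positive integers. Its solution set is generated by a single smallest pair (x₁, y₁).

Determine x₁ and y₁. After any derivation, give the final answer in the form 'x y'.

19 6

√10 = [3; 6, …], period ℓ=1 (odd) → k=1
a_0=3:  p_0=3·1+0=3,  q_0=3·0+1=1
a_1=6:  p_1=6·3+1=19,  q_1=6·1+0=6
(x₁, y₁) = (19, 6);  19² − 10·6² = 1 ✓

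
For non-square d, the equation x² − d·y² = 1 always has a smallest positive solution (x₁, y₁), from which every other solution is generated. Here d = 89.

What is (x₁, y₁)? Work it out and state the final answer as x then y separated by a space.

√89 → a₀=9, period (2,3,3,2,18); ℓ=5 odd so k=9
step 0: (9, 1)  from 9·(1,0) + (0,1)
step 1: (19, 2)  from 2·(9,1) + (1,0)
…
step 3: (217, 23)  from 3·(66,7) + (19,2)
step 4: (500, 53)  from 2·(217,23) + (66,7)
…
step 6: (18934, 2007)  from 2·(9217,977) + (500,53)
…
step 8: (216991, 23001)  from 3·(66019,6998) + (18934,2007)
step 9: (500001, 53000)  from 2·(216991,23001) + (66019,6998)
fundamental: x₁=500001, y₁=53000  (since 250001000001 − 89·2809000000 = 1)

500001 53000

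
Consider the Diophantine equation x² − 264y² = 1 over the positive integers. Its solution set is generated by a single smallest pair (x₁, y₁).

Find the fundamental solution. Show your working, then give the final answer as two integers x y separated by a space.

[16; 4,32] for √264; ℓ=2 ⇒ convergent index 1
i=0: a=16 ⇒ p=16, q=1
i=1: a=4 ⇒ p=65, q=4
(x₁, y₁) = (65, 4);  65² − 264·4² = 1 ✓

65 4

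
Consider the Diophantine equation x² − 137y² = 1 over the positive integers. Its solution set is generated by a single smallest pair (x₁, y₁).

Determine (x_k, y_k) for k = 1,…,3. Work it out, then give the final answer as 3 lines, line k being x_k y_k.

6083073 519712
74007554246657 6322892069952
900386710067742990849 76925228065277725280

√137 → a₀=11, period (1,2,2,1,1,2,2,1,22); ℓ=9 odd so k=17
k=0  a_k=11  p_k/q_k = 11/1
k=1  a_k=1  p_k/q_k = 12/1
k=2  a_k=2  p_k/q_k = 35/3
k=3  a_k=2  p_k/q_k = 82/7
…
k=5  a_k=1  p_k/q_k = 199/17
k=6  a_k=2  p_k/q_k = 515/44
k=7  a_k=2  p_k/q_k = 1229/105
k=8  a_k=1  p_k/q_k = 1744/149
…
k=11  a_k=2  p_k/q_k = 122279/10447
…
k=13  a_k=1  p_k/q_k = 408178/34873
k=14  a_k=1  p_k/q_k = 694077/59299
k=15  a_k=2  p_k/q_k = 1796332/153471
k=16  a_k=2  p_k/q_k = 4286741/366241
k=17  a_k=1  p_k/q_k = 6083073/519712
→ (6083073, 519712).  Check: 6083073²=37003777123329, 137·519712²=37003777123328, difference 1.
n=2: (6083073,519712)∘(6083073,519712) = (6083073·6083073+137·519712·519712, 6083073·519712+519712·6083073) = (74007554246657,6322892069952)
n=3: (74007554246657,6322892069952)∘(6083073,519712) = (6083073·74007554246657+137·519712·6322892069952, 6083073·6322892069952+519712·74007554246657) = (900386710067742990849,76925228065277725280)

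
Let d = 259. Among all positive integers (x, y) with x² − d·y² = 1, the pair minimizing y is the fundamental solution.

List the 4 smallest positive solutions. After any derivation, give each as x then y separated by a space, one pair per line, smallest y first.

d=259: √d = [16; 10,1,2,3,4,3,2,1,10,32] (ℓ=10, even), read p_9/q_9
k=0  a_k=16  p_k/q_k = 16/1
…
k=3  a_k=2  p_k/q_k = 515/32
…
k=5  a_k=4  p_k/q_k = 7403/460
…
k=8  a_k=1  p_k/q_k = 79196/4921
k=9  a_k=10  p_k/q_k = 847225/52644
→ (847225, 52644).  Check: 847225²=717790200625, 259·52644²=717790200624, difference 1.
n=2: (847225,52644)∘(847225,52644) = (847225·847225+259·52644·52644, 847225·52644+52644·847225) = (1435580401249,89202625800)
n=3: (1435580401249,89202625800)∘(847225,52644) = (847225·1435580401249+259·52644·89202625800, 847225·89202625800+52644·1435580401249) = (2432519210895520825,151149389286757356)
n=4: (2432519210895520825,151149389286757356)∘(847225,52644) = (847225·2432519210895520825+259·52644·151149389286757356, 847225·151149389286757356+52644·2432519210895520825) = (4121782176900479681520001,256115082676856799248400)

847225 52644
1435580401249 89202625800
2432519210895520825 151149389286757356
4121782176900479681520001 256115082676856799248400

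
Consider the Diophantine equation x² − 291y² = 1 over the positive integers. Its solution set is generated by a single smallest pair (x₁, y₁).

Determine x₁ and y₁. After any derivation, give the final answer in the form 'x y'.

290 17

√291 → a₀=17, period (17,34); ℓ=2 even so k=1
a_0=17:  p_0=17·1+0=17,  q_0=17·0+1=1
a_1=17:  p_1=17·17+1=290,  q_1=17·1+0=17
→ (290, 17).  Check: 290²=84100, 291·17²=84099, difference 1.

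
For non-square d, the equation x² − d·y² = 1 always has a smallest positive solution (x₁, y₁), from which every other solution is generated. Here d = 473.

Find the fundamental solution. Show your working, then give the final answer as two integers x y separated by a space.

87 4

d=473: √d = [21; 1,2,1,42] (ℓ=4, even), read p_3/q_3
k=0  a_k=21  p_k/q_k = 21/1
…
k=2  a_k=2  p_k/q_k = 65/3
k=3  a_k=1  p_k/q_k = 87/4
fundamental: x₁=87, y₁=4  (since 7569 − 473·16 = 1)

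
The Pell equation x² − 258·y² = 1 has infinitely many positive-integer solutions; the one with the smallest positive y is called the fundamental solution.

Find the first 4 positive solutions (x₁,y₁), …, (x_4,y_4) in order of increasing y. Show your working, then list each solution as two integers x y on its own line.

257 16
132097 8224
67897601 4227120
34899234817 2172731456

√258 → a₀=16, period (16,32); ℓ=2 even so k=1
i=0: a=16 ⇒ p=16, q=1
i=1: a=16 ⇒ p=257, q=16
→ (257, 16).  Check: 257²=66049, 258·16²=66048, difference 1.
k=2:  x_2 = 257·257+258·16·16 = 132097,  y_2 = 257·16+16·257 = 8224
k=3:  x_3 = 257·132097+258·16·8224 = 67897601,  y_3 = 257·8224+16·132097 = 4227120
k=4:  x_4 = 257·67897601+258·16·4227120 = 34899234817,  y_4 = 257·4227120+16·67897601 = 2172731456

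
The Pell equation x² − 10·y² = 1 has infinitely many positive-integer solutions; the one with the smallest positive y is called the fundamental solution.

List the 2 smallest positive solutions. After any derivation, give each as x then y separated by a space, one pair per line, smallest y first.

√10 → a₀=3, period (6); ℓ=1 odd so k=1
step 0: (3, 1)  from 3·(1,0) + (0,1)
step 1: (19, 6)  from 6·(3,1) + (1,0)
(x₁, y₁) = (19, 6);  19² − 10·6² = 1 ✓
(x_2, y_2) = (19·19 + 10·6·6, 19·6 + 6·19) = (721, 228)

19 6
721 228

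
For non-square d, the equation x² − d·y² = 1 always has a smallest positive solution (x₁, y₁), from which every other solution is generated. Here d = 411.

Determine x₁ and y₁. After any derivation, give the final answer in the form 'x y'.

49730 2453

√411 → a₀=20, period (3,1,1,1,19,1,1,1,3,40); ℓ=10 even so k=9
a_0=20:  p_0=20·1+0=20,  q_0=20·0+1=1
…
a_2=1:  p_2=1·61+20=81,  q_2=1·3+1=4
a_3=1:  p_3=1·81+61=142,  q_3=1·4+3=7
…
a_5=19:  p_5=19·223+142=4379,  q_5=19·11+7=216
…
a_7=1:  p_7=1·4602+4379=8981,  q_7=1·227+216=443
a_8=1:  p_8=1·8981+4602=13583,  q_8=1·443+227=670
a_9=3:  p_9=3·13583+8981=49730,  q_9=3·670+443=2453
→ (49730, 2453).  Check: 49730²=2473072900, 411·2453²=2473072899, difference 1.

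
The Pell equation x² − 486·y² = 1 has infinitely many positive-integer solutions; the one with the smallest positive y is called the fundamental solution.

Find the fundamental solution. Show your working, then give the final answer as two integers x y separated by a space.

485 22

d=486: √d = [22; 22,44] (ℓ=2, even), read p_1/q_1
k=0  a_k=22  p_k/q_k = 22/1
k=1  a_k=22  p_k/q_k = 485/22
→ (485, 22).  Check: 485²=235225, 486·22²=235224, difference 1.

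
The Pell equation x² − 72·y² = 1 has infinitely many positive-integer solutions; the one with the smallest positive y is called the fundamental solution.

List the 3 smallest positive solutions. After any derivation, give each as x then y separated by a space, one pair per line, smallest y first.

√72 → a₀=8, period (2,16); ℓ=2 even so k=1
k=0  a_k=8  p_k/q_k = 8/1
k=1  a_k=2  p_k/q_k = 17/2
fundamental: x₁=17, y₁=2  (since 289 − 72·4 = 1)
k=2:  x_2 = 17·17+72·2·2 = 577,  y_2 = 17·2+2·17 = 68
k=3:  x_3 = 17·577+72·2·68 = 19601,  y_3 = 17·68+2·577 = 2310

17 2
577 68
19601 2310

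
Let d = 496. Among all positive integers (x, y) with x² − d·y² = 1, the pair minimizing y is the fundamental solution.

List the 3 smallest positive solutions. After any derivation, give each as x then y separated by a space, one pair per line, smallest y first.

√496 → a₀=22, period (3,1,2,4,1,…,1,3,44); ℓ=16 even so k=15
i=0: a=22 ⇒ p=22, q=1
i=1: a=3 ⇒ p=67, q=3
i=2: a=1 ⇒ p=89, q=4
i=3: a=2 ⇒ p=245, q=11
…
i=6: a=1 ⇒ p=2383, q=107
…
i=9: a=2 ⇒ p=35166, q=1579
i=10: a=1 ⇒ p=49709, q=2232
…
i=12: a=4 ⇒ p=389209, q=17476
…
i=14: a=1 ⇒ p=1252502, q=56239
i=15: a=3 ⇒ p=4620799, q=207480
→ (4620799, 207480).  Check: 4620799²=21351783398401, 496·207480²=21351783398400, difference 1.
n=2: (4620799,207480)∘(4620799,207480) = (4620799·4620799+496·207480·207480, 4620799·207480+207480·4620799) = (42703566796801,1917446753040)
n=3: (42703566796801,1917446753040)∘(4620799,207480) = (4620799·42703566796801+496·207480·1917446753040, 4620799·1917446753040+207480·42703566796801) = (394649197502177907199,17720272078000750440)

4620799 207480
42703566796801 1917446753040
394649197502177907199 17720272078000750440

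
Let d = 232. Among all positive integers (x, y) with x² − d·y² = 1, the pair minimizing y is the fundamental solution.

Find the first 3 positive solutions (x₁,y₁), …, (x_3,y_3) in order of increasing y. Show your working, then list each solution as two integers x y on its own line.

19603 1287
768555217 50458122
30131975818099 1978261129845

√232 = [15; 4,3,7,3,4,30, …], period ℓ=6 (even) → k=5
step 0: (15, 1)  from 15·(1,0) + (0,1)
…
step 4: (4539, 298)  from 3·(1447,95) + (198,13)
step 5: (19603, 1287)  from 4·(4539,298) + (1447,95)
fundamental: x₁=19603, y₁=1287  (since 384277609 − 232·1656369 = 1)
(19603+1287√232)^2 = 768555217 + 50458122√232
(19603+1287√232)^3 = 30131975818099 + 1978261129845√232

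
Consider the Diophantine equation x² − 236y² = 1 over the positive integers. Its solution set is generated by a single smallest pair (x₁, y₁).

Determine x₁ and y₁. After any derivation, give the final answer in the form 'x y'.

√236 = [15; 2,1,3,5,1,6,1,5,3,1,2,30, …], period ℓ=12 (even) → k=11
step 0: (15, 1)  from 15·(1,0) + (0,1)
step 1: (31, 2)  from 2·(15,1) + (1,0)
step 2: (46, 3)  from 1·(31,2) + (15,1)
step 3: (169, 11)  from 3·(46,3) + (31,2)
…
step 5: (1060, 69)  from 1·(891,58) + (169,11)
step 6: (7251, 472)  from 6·(1060,69) + (891,58)
step 7: (8311, 541)  from 1·(7251,472) + (1060,69)
step 8: (48806, 3177)  from 5·(8311,541) + (7251,472)
…
step 10: (203535, 13249)  from 1·(154729,10072) + (48806,3177)
step 11: (561799, 36570)  from 2·(203535,13249) + (154729,10072)
→ (561799, 36570).  Check: 561799²=315618116401, 236·36570²=315618116400, difference 1.

561799 36570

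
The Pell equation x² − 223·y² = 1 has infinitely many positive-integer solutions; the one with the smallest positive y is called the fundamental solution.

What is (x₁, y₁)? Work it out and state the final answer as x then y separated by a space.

224 15

√223 → a₀=14, period (1,13,1,28); ℓ=4 even so k=3
step 0: (14, 1)  from 14·(1,0) + (0,1)
step 1: (15, 1)  from 1·(14,1) + (1,0)
step 2: (209, 14)  from 13·(15,1) + (14,1)
step 3: (224, 15)  from 1·(209,14) + (15,1)
(x₁, y₁) = (224, 15);  224² − 223·15² = 1 ✓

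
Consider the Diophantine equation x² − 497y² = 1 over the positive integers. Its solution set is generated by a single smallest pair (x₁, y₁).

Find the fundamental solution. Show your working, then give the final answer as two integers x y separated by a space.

1201887 53912

√497 = [22; 3,2,2,5,6,5,2,2,3,44, …], period ℓ=10 (even) → k=9
a_0=22:  p_0=22·1+0=22,  q_0=22·0+1=1
a_1=3:  p_1=3·22+1=67,  q_1=3·1+0=3
a_2=2:  p_2=2·67+22=156,  q_2=2·3+1=7
…
a_4=5:  p_4=5·379+156=2051,  q_4=5·17+7=92
…
a_8=2:  p_8=2·143637+65476=352750,  q_8=2·6443+2937=15823
a_9=3:  p_9=3·352750+143637=1201887,  q_9=3·15823+6443=53912
(x₁, y₁) = (1201887, 53912);  1201887² − 497·53912² = 1 ✓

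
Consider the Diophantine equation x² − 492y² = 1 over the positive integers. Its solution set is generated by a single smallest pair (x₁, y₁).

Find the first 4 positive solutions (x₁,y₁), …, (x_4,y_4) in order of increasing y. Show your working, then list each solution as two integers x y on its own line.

29767 1342
1772148577 79894628
105503093353351 4756446782010
6281021157926249857 283170302640288712

d=492: √d = [22; 5,1,1,10,1,1,5,44] (ℓ=8, even), read p_7/q_7
i=0: a=22 ⇒ p=22, q=1
…
i=6: a=1 ⇒ p=5390, q=243
i=7: a=5 ⇒ p=29767, q=1342
→ (29767, 1342).  Check: 29767²=886074289, 492·1342²=886074288, difference 1.
(x_2, y_2) = (29767·29767 + 492·1342·1342, 29767·1342 + 1342·29767) = (1772148577, 79894628)
(x_3, y_3) = (29767·1772148577 + 492·1342·79894628, 29767·79894628 + 1342·1772148577) = (105503093353351, 4756446782010)
(x_4, y_4) = (29767·105503093353351 + 492·1342·4756446782010, 29767·4756446782010 + 1342·105503093353351) = (6281021157926249857, 283170302640288712)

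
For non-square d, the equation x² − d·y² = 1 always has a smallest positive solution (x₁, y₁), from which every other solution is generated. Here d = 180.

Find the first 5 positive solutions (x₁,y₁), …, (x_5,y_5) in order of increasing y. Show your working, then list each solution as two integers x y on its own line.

161 12
51841 3864
16692641 1244196
5374978561 400627248
1730726404001 129000729660

√180 = [13; 2,2,2,26, …], period ℓ=4 (even) → k=3
a_0=13:  p_0=13·1+0=13,  q_0=13·0+1=1
…
a_2=2:  p_2=2·27+13=67,  q_2=2·2+1=5
a_3=2:  p_3=2·67+27=161,  q_3=2·5+2=12
fundamental: x₁=161, y₁=12  (since 25921 − 180·144 = 1)
k=2:  x_2 = 161·161+180·12·12 = 51841,  y_2 = 161·12+12·161 = 3864
k=3:  x_3 = 161·51841+180·12·3864 = 16692641,  y_3 = 161·3864+12·51841 = 1244196
k=4:  x_4 = 161·16692641+180·12·1244196 = 5374978561,  y_4 = 161·1244196+12·16692641 = 400627248
k=5:  x_5 = 161·5374978561+180·12·400627248 = 1730726404001,  y_5 = 161·400627248+12·5374978561 = 129000729660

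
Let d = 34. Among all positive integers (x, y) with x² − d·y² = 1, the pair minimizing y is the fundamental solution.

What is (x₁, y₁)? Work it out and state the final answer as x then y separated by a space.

35 6

[5; 1,4,1,10] for √34; ℓ=4 ⇒ convergent index 3
step 0: (5, 1)  from 5·(1,0) + (0,1)
step 1: (6, 1)  from 1·(5,1) + (1,0)
step 2: (29, 5)  from 4·(6,1) + (5,1)
step 3: (35, 6)  from 1·(29,5) + (6,1)
→ (35, 6).  Check: 35²=1225, 34·6²=1224, difference 1.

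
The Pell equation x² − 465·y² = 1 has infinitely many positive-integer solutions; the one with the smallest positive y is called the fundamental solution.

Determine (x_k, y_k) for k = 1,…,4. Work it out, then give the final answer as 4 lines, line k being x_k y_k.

[21; 1,1,3,2,2,2,3,1,1,42] for √465; ℓ=10 ⇒ convergent index 9
a_0=21:  p_0=21·1+0=21,  q_0=21·0+1=1
…
a_2=1:  p_2=1·22+21=43,  q_2=1·1+1=2
a_3=3:  p_3=3·43+22=151,  q_3=3·2+1=7
…
a_8=1:  p_8=1·6922+2027=8949,  q_8=1·321+94=415
a_9=1:  p_9=1·8949+6922=15871,  q_9=1·415+321=736
fundamental: x₁=15871, y₁=736  (since 251888641 − 465·541696 = 1)
(x_2, y_2) = (15871·15871 + 465·736·736, 15871·736 + 736·15871) = (503777281, 23362112)
(x_3, y_3) = (15871·503777281 + 465·736·23362112, 15871·23362112 + 736·503777281) = (15990898437631, 741560158368)
(x_4, y_4) = (15871·15990898437631 + 465·736·741560158368, 15871·741560158368 + 736·15990898437631) = (507583097703505921, 23538602523554944)

15871 736
503777281 23362112
15990898437631 741560158368
507583097703505921 23538602523554944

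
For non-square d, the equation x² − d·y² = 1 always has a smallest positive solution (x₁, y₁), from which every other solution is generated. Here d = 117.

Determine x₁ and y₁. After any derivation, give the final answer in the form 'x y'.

649 60

d=117: √d = [10; 1,4,2,4,1,20] (ℓ=6, even), read p_5/q_5
k=0  a_k=10  p_k/q_k = 10/1
k=1  a_k=1  p_k/q_k = 11/1
…
k=4  a_k=4  p_k/q_k = 530/49
k=5  a_k=1  p_k/q_k = 649/60
→ (649, 60).  Check: 649²=421201, 117·60²=421200, difference 1.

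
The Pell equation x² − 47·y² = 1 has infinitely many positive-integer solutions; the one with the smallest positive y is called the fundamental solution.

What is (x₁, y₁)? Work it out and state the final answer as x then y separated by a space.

48 7

√47 = [6; 1,5,1,12, …], period ℓ=4 (even) → k=3
k=0  a_k=6  p_k/q_k = 6/1
k=1  a_k=1  p_k/q_k = 7/1
k=2  a_k=5  p_k/q_k = 41/6
k=3  a_k=1  p_k/q_k = 48/7
(x₁, y₁) = (48, 7);  48² − 47·7² = 1 ✓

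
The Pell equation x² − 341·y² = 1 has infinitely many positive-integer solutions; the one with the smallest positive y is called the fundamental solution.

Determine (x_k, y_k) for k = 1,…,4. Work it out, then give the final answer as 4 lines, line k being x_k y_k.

10626551 575460
225847172311201 12230310076920
4799952989541519968951 259932027556408030380
102013890481930631287980124801 5524361894723138392975161840

[18; 2,6,1,8,2,…,6,2,36] for √341; ℓ=14 ⇒ convergent index 13
step 0: (18, 1)  from 18·(1,0) + (0,1)
step 1: (37, 2)  from 2·(18,1) + (1,0)
step 2: (240, 13)  from 6·(37,2) + (18,1)
…
step 4: (2456, 133)  from 8·(277,15) + (240,13)
…
step 9: (76727, 4155)  from 2·(28124,1523) + (20479,1109)
…
step 12: (4953942, 268271)  from 6·(718667,38918) + (641940,34763)
step 13: (10626551, 575460)  from 2·(4953942,268271) + (718667,38918)
fundamental: x₁=10626551, y₁=575460  (since 112923586155601 − 341·331154211600 = 1)
(10626551+575460√341)^2 = 225847172311201 + 12230310076920√341
(10626551+575460√341)^3 = 4799952989541519968951 + 259932027556408030380√341
(10626551+575460√341)^4 = 102013890481930631287980124801 + 5524361894723138392975161840√341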